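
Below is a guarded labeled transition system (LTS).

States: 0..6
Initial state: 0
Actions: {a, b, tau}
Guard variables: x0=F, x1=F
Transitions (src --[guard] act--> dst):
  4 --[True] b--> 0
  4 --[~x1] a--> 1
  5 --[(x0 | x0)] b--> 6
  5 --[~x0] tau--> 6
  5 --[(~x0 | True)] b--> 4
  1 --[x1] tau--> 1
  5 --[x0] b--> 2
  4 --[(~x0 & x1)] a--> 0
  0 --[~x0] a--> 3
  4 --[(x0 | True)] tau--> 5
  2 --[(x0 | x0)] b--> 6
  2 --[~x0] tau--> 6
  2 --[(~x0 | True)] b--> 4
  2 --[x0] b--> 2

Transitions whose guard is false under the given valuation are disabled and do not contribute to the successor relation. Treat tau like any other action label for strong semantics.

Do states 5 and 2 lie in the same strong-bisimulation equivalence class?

Bisimulation quotient by refinement:
  P[0] = {{0,1,2,3,4,5,6}}
  P[1] = {{0},{1,3,6},{2,5},{4}}
stable after 2 split(s): 4 block(s)
[5]={2,5}  [2]={2,5}

Answer: BISIMILAR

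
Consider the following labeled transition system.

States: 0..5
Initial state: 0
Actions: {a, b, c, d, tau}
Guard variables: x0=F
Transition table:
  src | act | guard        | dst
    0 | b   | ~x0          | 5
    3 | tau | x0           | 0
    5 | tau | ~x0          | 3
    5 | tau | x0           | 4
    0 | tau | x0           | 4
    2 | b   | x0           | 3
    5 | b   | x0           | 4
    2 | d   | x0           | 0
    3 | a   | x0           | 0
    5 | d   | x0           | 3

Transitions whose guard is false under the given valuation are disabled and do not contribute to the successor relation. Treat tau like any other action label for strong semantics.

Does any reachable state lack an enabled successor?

Answer: DEADLOCK at state 3

Analysis:
Reachable = {0,3,5}
  0: b→5  [deg 1]
  3: ∅  [deadlock]
  5: tau→3  [deg 1]
trace reaching 3: b·tau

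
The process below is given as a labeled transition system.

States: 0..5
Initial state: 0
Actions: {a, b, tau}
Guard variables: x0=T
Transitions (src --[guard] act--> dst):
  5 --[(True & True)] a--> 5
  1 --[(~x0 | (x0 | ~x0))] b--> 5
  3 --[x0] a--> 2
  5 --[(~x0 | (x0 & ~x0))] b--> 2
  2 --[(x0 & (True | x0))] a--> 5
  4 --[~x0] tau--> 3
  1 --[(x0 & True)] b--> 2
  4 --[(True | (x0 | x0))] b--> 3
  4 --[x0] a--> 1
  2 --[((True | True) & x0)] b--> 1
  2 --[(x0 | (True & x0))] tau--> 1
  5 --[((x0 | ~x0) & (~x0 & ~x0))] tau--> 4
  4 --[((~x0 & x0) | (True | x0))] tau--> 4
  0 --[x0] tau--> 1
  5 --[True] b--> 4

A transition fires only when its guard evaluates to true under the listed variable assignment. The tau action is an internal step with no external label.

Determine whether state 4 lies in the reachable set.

Guard filter leaves 12 enabled edge(s).
L0 = {0}
L1 = {1}  now seen {0,1}
L2 = {2,5}  now seen {0,1,2,5}
L3 = {4}  now seen {0,1,2,4,5}
L4 = {3}  now seen {0,1,2,3,4,5}
R = {0,1,2,3,4,5}
witness 4: tau·b·b

Answer: REACHABLE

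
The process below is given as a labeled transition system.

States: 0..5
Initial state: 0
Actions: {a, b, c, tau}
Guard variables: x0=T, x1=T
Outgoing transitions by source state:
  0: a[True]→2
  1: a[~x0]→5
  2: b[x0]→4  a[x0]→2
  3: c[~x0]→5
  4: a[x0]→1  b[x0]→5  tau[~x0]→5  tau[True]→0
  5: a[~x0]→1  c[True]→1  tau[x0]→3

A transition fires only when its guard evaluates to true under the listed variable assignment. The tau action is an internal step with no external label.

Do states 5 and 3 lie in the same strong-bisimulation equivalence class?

Refine partition for ~:
  round 0: {{0,1,2,3,4,5}}
  round 1: {{0},{1,3},{2},{4},{5}}
5 equivalence class(es) (converged in 2)
5∈{5}, 3∈{1,3}

Answer: NOT BISIMILAR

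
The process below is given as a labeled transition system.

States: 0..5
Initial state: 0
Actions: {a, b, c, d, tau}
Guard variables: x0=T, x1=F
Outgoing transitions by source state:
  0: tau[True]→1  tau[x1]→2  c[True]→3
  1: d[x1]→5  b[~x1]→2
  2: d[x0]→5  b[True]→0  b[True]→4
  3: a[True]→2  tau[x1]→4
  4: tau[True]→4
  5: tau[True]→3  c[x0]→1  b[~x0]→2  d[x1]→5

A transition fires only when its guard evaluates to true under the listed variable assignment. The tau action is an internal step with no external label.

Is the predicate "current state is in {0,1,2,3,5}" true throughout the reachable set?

Allowed set {0,1,2,3,5}
R = {0,1,2,3,4,5}
  0: ok
  1: ok
  2: ok
  3: ok
  4: outside
  5: ok
witness against invariant: tau·b·b → 4

Answer: INVARIANT VIOLATED at state 4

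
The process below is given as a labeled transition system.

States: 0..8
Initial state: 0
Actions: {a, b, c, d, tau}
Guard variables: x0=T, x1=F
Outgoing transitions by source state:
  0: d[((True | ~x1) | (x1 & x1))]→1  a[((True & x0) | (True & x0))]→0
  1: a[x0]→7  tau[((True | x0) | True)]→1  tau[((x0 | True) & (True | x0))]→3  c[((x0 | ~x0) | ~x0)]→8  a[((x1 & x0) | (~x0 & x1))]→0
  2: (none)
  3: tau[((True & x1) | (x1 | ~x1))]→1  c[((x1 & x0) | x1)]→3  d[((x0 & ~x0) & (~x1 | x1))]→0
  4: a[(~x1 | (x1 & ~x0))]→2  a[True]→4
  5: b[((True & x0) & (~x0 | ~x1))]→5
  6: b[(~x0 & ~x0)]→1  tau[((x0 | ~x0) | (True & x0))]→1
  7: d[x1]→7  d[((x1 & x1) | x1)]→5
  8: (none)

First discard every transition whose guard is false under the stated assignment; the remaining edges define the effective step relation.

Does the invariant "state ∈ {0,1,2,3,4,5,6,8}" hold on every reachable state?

Answer: INVARIANT VIOLATED at state 7

Trace:
Allowed set {0,1,2,3,4,5,6,8}
Reachable = {0,1,3,7,8}
  0: safe
  1: safe
  3: safe
  7: ✗ unsafe
  8: safe
counterexample path to 7: d·a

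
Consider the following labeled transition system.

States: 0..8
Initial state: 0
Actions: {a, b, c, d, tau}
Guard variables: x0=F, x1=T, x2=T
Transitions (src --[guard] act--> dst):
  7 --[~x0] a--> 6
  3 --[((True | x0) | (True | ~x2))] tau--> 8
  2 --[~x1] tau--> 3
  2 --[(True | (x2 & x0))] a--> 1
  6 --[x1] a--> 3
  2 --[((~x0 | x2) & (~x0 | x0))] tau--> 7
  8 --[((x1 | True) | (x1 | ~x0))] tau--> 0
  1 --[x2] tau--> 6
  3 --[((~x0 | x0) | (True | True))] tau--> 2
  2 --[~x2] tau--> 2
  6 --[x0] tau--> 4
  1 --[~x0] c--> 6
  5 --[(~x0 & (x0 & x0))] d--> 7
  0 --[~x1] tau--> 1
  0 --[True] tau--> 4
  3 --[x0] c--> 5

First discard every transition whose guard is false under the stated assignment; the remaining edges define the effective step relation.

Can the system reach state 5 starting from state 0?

Answer: UNREACHABLE

Analysis:
After dropping false guards: 10 live edges.
L0 = {0}
L1 = {4}  cumulative {0,4}
R = {0,4}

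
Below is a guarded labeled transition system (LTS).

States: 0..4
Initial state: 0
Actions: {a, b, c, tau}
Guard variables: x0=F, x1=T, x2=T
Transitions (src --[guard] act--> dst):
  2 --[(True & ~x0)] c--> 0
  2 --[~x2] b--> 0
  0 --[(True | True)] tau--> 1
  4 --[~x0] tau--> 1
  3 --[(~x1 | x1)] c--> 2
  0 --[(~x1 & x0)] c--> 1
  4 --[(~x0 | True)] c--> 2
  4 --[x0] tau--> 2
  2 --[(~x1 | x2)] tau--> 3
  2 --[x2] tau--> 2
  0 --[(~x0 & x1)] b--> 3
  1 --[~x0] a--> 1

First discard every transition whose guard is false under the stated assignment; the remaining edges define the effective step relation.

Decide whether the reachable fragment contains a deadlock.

Answer: DEADLOCK-FREE

Working:
Reachable = {0,1,2,3}
  0: b→3  tau→1  [deg 2]
  1: a→1  [deg 1]
  2: c→0  tau→2  tau→3  [deg 3]
  3: c→2  [deg 1]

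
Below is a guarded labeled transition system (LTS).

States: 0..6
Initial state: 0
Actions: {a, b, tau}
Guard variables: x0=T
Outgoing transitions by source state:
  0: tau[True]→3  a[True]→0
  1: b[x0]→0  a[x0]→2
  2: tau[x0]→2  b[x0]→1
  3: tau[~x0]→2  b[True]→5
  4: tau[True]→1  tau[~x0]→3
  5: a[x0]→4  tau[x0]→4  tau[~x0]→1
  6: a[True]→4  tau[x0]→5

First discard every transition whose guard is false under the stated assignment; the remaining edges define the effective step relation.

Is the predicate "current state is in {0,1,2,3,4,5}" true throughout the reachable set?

Inv-set: {0,1,2,3,4,5}
Reach set: {0,1,2,3,4,5}
  0: safe
  1: safe
  2: safe
  3: safe
  4: safe
  5: safe

Answer: INVARIANT HOLDS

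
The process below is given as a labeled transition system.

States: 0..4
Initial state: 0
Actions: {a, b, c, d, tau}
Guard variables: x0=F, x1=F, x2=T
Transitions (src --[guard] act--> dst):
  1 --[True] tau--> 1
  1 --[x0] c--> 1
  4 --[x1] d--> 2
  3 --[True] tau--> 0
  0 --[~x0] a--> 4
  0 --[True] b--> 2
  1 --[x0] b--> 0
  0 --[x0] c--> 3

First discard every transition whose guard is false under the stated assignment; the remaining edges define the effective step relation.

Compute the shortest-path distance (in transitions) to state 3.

Breadth-first toward 3:
  Layer 0: {0}
  Layer 1: {2,4}
3 never appears.

Answer: UNREACHABLE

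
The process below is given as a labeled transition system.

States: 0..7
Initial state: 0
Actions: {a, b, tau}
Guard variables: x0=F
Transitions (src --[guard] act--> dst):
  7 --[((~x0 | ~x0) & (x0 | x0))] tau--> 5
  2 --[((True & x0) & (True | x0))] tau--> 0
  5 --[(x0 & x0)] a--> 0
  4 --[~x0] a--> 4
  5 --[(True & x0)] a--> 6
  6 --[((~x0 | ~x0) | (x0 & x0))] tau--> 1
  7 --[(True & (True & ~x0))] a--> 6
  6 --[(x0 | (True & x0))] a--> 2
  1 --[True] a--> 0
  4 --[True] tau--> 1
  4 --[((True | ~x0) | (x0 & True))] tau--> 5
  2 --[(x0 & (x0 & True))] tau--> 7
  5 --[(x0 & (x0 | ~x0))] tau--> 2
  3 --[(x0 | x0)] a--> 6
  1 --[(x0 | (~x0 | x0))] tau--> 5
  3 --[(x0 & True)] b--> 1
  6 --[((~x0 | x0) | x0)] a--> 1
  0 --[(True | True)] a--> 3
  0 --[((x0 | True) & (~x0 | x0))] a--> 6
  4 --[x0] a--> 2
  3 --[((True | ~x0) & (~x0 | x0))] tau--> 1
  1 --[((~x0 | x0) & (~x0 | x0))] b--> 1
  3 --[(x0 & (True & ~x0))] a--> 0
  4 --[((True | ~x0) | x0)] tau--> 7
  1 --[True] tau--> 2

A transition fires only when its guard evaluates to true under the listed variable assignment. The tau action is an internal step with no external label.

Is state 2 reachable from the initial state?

After dropping false guards: 14 live edges.
L0 = {0}
L1 = {3,6}  total {0,3,6}
L2 = {1}  total {0,1,3,6}
L3 = {2,5}  total {0,1,2,3,5,6}
Reach set: {0,1,2,3,5,6}
trace reaching 2: a·tau·tau

Answer: REACHABLE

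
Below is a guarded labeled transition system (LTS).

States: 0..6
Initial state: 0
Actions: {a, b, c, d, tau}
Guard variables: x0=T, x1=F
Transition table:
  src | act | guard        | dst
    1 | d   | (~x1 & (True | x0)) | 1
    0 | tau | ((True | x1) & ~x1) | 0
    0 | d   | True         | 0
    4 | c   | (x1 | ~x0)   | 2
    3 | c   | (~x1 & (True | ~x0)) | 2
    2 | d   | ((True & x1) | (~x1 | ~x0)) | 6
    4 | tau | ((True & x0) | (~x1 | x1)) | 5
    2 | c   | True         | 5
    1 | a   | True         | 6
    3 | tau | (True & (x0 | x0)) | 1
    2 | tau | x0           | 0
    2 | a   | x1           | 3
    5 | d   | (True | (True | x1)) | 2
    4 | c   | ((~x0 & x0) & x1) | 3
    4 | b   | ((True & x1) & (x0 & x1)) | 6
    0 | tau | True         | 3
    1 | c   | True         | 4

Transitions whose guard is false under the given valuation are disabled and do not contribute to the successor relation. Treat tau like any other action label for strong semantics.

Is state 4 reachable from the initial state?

Answer: REACHABLE

Working:
Guard filter leaves 13 enabled edge(s).
Layer 0: {0}
Layer 1: {3}  cumulative {0,3}
Layer 2: {1,2}  cumulative {0,1,2,3}
Layer 3: {4,5,6}  cumulative {0,1,2,3,4,5,6}
R = {0,1,2,3,4,5,6}
trace reaching 4: tau·tau·c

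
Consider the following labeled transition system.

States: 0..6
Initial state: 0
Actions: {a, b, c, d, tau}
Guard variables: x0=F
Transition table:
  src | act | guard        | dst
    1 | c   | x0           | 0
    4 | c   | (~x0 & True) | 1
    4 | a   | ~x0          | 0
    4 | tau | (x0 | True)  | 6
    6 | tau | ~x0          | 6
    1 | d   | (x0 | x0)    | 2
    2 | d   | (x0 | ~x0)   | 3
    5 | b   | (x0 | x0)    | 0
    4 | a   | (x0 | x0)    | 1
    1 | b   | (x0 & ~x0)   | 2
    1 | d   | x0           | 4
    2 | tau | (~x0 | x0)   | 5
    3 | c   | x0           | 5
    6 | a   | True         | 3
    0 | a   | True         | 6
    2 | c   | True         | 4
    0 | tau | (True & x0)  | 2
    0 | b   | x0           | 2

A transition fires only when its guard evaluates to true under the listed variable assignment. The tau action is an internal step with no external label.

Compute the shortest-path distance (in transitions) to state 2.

BFS to 2:
  depth 0: {0}
  depth 1: {6}
  depth 2: {3}
2 never appears.

Answer: UNREACHABLE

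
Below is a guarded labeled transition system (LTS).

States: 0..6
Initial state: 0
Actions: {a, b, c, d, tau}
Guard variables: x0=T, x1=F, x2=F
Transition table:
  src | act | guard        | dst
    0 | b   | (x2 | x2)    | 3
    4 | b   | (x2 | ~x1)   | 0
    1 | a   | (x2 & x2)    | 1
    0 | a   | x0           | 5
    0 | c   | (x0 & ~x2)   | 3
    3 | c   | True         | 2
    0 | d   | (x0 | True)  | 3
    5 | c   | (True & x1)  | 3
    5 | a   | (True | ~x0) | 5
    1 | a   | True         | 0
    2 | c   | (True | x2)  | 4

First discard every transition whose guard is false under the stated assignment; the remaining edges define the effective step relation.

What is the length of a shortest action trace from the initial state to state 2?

Answer: 2

Working:
Breadth-first toward 2:
  L0 = {0}
  L1 = {3,5}
  L2 = {2}
depth(2)=2, e.g. c·c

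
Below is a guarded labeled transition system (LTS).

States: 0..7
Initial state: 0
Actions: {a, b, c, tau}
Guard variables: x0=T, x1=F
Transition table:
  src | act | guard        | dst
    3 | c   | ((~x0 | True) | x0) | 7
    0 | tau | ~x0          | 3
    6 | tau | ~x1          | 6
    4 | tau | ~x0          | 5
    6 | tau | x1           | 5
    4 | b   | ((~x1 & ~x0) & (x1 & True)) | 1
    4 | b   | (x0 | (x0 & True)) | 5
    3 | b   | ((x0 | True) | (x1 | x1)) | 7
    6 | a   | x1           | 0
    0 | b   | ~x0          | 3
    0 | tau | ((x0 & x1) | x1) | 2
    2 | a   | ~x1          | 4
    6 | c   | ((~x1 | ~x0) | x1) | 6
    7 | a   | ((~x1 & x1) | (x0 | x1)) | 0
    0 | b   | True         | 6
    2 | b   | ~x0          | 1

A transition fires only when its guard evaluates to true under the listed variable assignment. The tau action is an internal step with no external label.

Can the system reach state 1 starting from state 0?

Guard filter leaves 8 enabled edge(s).
depth 0: {0}
depth 1: {6}  total {0,6}
Reach set: {0,6}

Answer: UNREACHABLE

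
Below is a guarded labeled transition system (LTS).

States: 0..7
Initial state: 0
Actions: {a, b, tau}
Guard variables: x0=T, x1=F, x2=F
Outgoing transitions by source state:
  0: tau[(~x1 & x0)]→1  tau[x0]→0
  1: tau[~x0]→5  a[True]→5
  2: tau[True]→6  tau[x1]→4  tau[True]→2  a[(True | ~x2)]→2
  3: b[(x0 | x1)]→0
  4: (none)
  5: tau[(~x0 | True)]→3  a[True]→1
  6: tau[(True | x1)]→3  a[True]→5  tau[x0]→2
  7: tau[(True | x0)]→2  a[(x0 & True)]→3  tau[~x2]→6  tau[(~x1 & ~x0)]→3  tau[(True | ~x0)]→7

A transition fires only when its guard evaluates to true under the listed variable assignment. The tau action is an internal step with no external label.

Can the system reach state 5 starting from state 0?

Guard filter leaves 16 enabled edge(s).
L0 = {0}
L1 = {1}  total {0,1}
L2 = {5}  total {0,1,5}
L3 = {3}  total {0,1,3,5}
R = {0,1,3,5}
Path to 5: tau·a

Answer: REACHABLE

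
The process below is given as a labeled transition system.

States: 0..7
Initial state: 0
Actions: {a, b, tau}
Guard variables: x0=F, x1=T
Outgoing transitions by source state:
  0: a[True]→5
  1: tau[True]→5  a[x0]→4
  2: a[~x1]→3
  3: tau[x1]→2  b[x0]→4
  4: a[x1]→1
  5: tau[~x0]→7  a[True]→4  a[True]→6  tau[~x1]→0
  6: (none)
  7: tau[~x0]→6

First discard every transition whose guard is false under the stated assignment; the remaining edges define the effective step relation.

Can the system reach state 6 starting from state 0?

Guard filter leaves 8 enabled edge(s).
depth 0: {0}
depth 1: {5}  cumulative {0,5}
depth 2: {4,6,7}  cumulative {0,4,5,6,7}
depth 3: {1}  cumulative {0,1,4,5,6,7}
R = {0,1,4,5,6,7}
trace reaching 6: a·a

Answer: REACHABLE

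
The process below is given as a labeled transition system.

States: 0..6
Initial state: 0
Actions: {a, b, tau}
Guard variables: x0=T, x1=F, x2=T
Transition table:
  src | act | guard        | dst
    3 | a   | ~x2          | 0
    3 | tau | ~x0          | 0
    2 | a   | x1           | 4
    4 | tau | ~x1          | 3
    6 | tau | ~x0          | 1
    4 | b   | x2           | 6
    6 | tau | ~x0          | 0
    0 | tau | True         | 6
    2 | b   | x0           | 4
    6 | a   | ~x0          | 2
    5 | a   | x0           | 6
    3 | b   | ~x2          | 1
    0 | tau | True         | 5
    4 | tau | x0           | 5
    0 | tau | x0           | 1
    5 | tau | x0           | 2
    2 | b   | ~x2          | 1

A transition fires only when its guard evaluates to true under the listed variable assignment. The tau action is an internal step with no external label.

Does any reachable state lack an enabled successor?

Answer: DEADLOCK at state 1

Working:
R = {0,1,2,3,4,5,6}
  0: tau→1  tau→5  tau→6  [3 exit(s)]
  1: ∅  [no exit]
  2: b→4  [1 exit(s)]
  3: ∅  [no exit]
  4: b→6  tau→3  tau→5  [3 exit(s)]
  5: a→6  tau→2  [2 exit(s)]
  6: ∅  [no exit]
trace reaching 1: tau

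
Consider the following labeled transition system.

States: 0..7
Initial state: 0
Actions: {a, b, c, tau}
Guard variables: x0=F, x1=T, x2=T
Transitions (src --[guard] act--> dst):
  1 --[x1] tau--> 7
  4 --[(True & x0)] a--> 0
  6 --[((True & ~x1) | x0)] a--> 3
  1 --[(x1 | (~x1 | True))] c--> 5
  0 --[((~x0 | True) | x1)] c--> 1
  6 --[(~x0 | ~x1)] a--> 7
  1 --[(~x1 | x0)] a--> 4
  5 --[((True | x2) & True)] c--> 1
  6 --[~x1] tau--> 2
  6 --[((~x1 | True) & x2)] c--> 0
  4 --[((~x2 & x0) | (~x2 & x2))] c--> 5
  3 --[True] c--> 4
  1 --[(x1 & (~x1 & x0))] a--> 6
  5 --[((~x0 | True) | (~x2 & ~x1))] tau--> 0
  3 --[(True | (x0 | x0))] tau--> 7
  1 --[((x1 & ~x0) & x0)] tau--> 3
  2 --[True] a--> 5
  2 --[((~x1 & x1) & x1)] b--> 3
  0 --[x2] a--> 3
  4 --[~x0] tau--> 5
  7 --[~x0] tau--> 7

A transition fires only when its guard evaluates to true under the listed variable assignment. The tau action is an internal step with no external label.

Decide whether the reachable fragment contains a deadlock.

Answer: DEADLOCK-FREE

Working:
R = {0,1,3,4,5,7}
  0: a→3  c→1  [2 out]
  1: c→5  tau→7  [2 out]
  3: c→4  tau→7  [2 out]
  4: tau→5  [1 out]
  5: c→1  tau→0  [2 out]
  7: tau→7  [1 out]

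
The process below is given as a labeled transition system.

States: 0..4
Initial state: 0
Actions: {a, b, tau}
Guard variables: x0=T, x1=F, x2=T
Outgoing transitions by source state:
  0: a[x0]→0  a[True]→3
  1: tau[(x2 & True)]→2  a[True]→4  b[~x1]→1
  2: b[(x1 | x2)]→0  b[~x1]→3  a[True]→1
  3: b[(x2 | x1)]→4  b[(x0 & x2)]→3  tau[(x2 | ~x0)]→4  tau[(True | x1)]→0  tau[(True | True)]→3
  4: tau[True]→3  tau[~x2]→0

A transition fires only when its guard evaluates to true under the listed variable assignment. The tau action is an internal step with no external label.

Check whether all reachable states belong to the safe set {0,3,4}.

Safe = {0,3,4}
R = {0,3,4}
  0: safe
  3: safe
  4: safe

Answer: INVARIANT HOLDS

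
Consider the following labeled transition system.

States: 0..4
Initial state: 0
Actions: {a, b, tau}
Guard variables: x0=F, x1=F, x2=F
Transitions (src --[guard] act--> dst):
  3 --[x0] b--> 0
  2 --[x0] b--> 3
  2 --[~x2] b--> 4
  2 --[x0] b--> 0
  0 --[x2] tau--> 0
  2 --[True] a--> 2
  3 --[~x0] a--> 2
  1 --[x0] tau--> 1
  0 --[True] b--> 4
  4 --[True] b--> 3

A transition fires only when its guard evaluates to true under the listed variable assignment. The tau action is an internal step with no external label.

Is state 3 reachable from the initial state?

Answer: REACHABLE

Trace:
Guard filter leaves 5 enabled edge(s).
depth 0: {0}
depth 1: {4}  cumulative {0,4}
depth 2: {3}  cumulative {0,3,4}
depth 3: {2}  cumulative {0,2,3,4}
R = {0,2,3,4}
Path to 3: b·b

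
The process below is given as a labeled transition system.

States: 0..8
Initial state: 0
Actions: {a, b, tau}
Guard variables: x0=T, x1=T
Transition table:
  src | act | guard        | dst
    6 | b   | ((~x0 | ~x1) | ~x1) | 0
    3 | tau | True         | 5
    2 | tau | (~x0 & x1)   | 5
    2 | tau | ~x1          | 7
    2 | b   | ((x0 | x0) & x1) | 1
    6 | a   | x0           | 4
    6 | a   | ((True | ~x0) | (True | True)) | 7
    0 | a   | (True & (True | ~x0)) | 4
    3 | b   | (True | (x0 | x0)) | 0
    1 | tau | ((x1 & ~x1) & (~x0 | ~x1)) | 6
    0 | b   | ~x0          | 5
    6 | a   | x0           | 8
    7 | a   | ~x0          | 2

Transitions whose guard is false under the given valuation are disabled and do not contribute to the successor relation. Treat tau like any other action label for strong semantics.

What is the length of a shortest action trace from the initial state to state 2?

Answer: UNREACHABLE

Analysis:
Layered search for 2:
  L0 = {0}
  L1 = {4}
2 never appears.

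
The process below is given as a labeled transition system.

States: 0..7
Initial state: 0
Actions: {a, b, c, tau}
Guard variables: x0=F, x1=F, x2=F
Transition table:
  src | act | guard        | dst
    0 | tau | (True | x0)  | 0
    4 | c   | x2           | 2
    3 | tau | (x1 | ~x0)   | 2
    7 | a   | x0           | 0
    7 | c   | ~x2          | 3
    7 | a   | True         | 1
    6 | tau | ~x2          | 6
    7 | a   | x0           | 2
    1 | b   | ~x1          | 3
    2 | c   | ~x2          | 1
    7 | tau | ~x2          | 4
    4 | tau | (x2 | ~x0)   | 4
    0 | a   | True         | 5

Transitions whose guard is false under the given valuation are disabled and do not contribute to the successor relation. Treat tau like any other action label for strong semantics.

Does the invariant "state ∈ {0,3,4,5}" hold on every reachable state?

Answer: INVARIANT HOLDS

Working:
Safe = {0,3,4,5}
Reachable = {0,5}
  0: ok
  5: ok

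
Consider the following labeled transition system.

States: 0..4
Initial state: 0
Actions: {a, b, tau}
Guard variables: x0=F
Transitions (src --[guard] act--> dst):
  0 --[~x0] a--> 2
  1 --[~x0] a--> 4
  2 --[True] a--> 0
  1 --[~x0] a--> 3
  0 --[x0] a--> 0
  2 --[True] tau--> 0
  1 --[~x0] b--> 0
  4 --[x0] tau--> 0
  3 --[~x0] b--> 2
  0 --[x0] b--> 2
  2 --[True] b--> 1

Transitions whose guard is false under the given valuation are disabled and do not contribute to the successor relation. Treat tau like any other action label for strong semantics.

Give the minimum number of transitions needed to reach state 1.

Breadth-first toward 1:
  depth 0: {0}
  depth 1: {2}
  depth 2: {1}
first hit 1 at d=2 via a·b

Answer: 2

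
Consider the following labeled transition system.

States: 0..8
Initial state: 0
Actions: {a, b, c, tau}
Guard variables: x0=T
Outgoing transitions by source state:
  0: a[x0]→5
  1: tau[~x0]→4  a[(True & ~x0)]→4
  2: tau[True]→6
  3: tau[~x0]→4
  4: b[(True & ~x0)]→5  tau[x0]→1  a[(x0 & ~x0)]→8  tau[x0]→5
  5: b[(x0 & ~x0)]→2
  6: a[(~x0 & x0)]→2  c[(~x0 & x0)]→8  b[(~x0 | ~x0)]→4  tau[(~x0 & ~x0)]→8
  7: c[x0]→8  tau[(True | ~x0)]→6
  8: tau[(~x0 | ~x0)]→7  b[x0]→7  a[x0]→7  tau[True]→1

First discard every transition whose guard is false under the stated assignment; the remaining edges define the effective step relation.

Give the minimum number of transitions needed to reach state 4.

Answer: UNREACHABLE

Working:
Breadth-first toward 4:
  depth 0: {0}
  depth 1: {5}
4 never appears.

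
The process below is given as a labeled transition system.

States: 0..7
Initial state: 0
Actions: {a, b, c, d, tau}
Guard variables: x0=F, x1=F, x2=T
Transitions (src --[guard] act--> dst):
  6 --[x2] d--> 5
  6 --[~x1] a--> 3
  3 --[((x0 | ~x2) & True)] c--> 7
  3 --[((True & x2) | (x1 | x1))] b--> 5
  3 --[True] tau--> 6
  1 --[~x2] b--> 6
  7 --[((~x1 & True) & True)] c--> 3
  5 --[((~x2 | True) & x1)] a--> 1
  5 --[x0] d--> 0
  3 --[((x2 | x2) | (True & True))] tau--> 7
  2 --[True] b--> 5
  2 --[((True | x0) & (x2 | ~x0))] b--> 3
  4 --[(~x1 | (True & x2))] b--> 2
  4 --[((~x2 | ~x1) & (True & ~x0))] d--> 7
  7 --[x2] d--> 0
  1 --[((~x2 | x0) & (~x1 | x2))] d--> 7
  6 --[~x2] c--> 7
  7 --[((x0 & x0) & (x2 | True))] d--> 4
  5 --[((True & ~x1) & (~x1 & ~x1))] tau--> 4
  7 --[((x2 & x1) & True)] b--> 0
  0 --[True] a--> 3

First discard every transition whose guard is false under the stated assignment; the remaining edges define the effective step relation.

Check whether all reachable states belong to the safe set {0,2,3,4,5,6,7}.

Answer: INVARIANT HOLDS

Working:
Safe = {0,2,3,4,5,6,7}
R = {0,2,3,4,5,6,7}
  0: safe
  2: safe
  3: safe
  4: safe
  5: safe
  6: safe
  7: safe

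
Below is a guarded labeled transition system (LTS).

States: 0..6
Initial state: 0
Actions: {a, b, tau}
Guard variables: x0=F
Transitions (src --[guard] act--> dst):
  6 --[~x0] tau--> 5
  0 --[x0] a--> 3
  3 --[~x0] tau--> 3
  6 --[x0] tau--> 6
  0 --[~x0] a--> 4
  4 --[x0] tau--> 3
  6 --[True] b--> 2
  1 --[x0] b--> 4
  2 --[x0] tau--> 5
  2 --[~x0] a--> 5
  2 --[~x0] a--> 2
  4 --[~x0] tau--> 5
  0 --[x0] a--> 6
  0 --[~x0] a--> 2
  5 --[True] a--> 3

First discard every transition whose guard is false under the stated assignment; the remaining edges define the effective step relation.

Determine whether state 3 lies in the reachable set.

After dropping false guards: 9 live edges.
Layer 0: {0}
Layer 1: {2,4}  total {0,2,4}
Layer 2: {5}  total {0,2,4,5}
Layer 3: {3}  total {0,2,3,4,5}
Reach set: {0,2,3,4,5}
Path to 3: a·a·a

Answer: REACHABLE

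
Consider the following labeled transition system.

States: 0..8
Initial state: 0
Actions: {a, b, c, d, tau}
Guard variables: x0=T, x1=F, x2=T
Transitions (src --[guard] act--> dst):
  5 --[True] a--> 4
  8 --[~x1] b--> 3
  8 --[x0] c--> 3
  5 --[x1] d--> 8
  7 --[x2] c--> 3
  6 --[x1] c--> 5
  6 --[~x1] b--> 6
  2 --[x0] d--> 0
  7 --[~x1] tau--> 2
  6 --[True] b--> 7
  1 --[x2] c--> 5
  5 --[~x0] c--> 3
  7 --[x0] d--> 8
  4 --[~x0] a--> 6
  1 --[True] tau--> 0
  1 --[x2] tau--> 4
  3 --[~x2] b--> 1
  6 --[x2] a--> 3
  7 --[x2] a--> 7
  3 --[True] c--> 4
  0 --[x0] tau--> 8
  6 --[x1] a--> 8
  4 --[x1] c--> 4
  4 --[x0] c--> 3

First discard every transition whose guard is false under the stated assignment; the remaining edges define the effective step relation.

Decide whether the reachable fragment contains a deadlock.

Answer: DEADLOCK-FREE

Trace:
Reach set: {0,3,4,8}
  0: tau→8  [1 exit(s)]
  3: c→4  [1 exit(s)]
  4: c→3  [1 exit(s)]
  8: b→3  c→3  [2 exit(s)]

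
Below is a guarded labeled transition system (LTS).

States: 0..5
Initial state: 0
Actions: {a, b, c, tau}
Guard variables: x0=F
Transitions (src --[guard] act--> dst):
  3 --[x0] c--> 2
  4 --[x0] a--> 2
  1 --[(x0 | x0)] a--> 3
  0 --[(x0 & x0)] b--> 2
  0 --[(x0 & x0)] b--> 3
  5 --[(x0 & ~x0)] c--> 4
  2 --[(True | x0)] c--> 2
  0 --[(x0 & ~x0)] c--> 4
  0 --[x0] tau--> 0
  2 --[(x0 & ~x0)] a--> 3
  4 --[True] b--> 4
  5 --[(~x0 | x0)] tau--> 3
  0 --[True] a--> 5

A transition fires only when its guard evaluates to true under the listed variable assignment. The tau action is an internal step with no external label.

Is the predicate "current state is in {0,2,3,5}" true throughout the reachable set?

Answer: INVARIANT HOLDS

Working:
Safe = {0,2,3,5}
Reachable = {0,3,5}
  0: ✓
  3: ✓
  5: ✓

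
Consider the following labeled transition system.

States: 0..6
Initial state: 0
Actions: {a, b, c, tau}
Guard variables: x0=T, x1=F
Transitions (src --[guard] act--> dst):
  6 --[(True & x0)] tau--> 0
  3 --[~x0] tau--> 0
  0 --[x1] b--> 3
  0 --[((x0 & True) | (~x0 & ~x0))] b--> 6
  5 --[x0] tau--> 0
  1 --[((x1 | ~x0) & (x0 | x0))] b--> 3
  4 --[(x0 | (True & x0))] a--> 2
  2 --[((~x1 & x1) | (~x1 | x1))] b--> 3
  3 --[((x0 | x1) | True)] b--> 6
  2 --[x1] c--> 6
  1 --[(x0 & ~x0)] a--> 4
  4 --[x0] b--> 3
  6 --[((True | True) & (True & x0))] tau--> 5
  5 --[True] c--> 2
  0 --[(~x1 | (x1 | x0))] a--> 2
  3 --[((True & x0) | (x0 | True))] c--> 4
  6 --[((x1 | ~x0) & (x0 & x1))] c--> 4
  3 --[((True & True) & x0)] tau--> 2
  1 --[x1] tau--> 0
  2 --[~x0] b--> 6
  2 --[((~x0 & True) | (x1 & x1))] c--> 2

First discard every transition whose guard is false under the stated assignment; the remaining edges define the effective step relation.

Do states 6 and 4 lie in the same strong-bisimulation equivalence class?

Compute ~ classes (split until stable):
  P[0] = {{0,1,2,3,4,5,6}}
  P[1] = {{0,4},{1},{2},{3},{5},{6}}
  P[2] = {{0},{1},{2},{3},{4},{5},{6}}
7 equivalence class(es) (converged in 3)
6∈{6}, 4∈{4}

Answer: NOT BISIMILAR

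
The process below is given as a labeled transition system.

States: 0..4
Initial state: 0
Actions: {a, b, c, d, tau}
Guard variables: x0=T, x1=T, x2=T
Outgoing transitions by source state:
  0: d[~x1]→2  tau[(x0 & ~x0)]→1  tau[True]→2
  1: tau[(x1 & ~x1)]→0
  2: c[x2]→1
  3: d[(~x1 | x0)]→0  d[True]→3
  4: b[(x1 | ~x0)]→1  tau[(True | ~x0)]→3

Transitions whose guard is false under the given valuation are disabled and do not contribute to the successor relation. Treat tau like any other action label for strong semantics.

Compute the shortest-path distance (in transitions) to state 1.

Answer: 2

Analysis:
BFS to 1:
  depth 0: {0}
  depth 1: {2}
  depth 2: {1}
first hit 1 at d=2 via tau·c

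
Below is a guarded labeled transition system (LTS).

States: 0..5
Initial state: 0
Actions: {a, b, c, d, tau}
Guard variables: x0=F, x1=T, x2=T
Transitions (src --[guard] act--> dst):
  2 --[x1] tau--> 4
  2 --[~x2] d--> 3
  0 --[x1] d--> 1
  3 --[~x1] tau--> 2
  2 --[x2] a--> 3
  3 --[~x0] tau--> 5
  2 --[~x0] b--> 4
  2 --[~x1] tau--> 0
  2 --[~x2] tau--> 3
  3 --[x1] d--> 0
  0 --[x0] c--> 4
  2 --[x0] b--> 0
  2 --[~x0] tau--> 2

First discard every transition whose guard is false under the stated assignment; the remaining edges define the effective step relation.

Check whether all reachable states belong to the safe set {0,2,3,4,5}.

Inv-set: {0,2,3,4,5}
R = {0,1}
  0: ok
  1: ✗ unsafe
counterexample path to 1: d

Answer: INVARIANT VIOLATED at state 1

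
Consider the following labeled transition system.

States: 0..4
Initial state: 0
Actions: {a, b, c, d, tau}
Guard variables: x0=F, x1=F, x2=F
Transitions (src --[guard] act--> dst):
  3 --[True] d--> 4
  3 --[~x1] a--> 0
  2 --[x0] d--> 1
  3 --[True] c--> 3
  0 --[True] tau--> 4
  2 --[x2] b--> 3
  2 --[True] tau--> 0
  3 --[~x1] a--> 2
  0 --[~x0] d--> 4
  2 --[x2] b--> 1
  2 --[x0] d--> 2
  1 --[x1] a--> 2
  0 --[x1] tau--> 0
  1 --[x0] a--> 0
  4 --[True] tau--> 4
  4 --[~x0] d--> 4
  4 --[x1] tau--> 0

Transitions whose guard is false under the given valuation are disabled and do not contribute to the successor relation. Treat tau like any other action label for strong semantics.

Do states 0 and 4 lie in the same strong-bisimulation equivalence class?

Answer: BISIMILAR

Analysis:
Bisimulation quotient by refinement:
  round 0: {{0,1,2,3,4}}
  round 1: {{0,4},{1},{2},{3}}
Fixed point at round 2; 4 class(es).
[0]={0,4}  [4]={0,4}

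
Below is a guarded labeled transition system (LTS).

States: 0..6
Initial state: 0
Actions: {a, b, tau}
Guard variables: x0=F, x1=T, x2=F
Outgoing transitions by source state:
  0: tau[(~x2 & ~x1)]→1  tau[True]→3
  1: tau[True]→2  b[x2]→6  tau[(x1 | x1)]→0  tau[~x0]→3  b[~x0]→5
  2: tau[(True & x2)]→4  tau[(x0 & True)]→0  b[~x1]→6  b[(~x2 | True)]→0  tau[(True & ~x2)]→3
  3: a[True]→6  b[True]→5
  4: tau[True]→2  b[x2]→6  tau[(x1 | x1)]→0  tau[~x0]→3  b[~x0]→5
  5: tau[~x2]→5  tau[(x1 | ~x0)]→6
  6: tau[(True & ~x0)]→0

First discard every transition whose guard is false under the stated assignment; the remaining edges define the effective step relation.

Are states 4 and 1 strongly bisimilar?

Refine partition for ~:
  round 0: {{0,1,2,3,4,5,6}}
  round 1: {{0,5,6},{1,2,4},{3}}
  round 2: {{0},{1,4},{2},{3},{5,6}}
  round 3: {{0},{1,4},{2},{3},{5},{6}}
stable after 4 split(s): 6 block(s)
4∈{1,4}, 1∈{1,4}

Answer: BISIMILAR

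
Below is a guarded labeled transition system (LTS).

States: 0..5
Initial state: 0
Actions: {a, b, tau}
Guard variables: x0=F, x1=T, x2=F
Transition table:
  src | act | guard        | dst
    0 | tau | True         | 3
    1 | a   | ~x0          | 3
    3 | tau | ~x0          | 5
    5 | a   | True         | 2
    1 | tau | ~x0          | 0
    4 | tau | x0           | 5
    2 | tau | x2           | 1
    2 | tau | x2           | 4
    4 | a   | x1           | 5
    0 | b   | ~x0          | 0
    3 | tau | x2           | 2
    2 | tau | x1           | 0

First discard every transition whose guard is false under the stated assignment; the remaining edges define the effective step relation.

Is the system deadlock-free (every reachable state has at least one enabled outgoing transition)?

R = {0,2,3,5}
  0: b→0  tau→3  [2 out]
  2: tau→0  [1 out]
  3: tau→5  [1 out]
  5: a→2  [1 out]

Answer: DEADLOCK-FREE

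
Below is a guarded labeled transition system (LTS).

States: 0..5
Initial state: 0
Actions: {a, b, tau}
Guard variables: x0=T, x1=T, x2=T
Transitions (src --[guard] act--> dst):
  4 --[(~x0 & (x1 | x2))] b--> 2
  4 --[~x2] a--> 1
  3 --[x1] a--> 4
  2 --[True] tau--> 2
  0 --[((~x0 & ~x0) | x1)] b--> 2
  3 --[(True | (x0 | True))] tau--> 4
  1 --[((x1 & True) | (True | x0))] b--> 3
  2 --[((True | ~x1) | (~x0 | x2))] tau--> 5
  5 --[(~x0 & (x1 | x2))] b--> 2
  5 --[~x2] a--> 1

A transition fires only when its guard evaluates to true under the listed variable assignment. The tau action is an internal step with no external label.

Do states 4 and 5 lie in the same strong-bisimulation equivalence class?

Answer: BISIMILAR

Working:
Compute ~ classes (split until stable):
  round 0: {{0,1,2,3,4,5}}
  round 1: {{0,1},{2},{3},{4,5}}
  round 2: {{0},{1},{2},{3},{4,5}}
stable after 3 split(s): 5 block(s)
4∈{4,5}, 5∈{4,5}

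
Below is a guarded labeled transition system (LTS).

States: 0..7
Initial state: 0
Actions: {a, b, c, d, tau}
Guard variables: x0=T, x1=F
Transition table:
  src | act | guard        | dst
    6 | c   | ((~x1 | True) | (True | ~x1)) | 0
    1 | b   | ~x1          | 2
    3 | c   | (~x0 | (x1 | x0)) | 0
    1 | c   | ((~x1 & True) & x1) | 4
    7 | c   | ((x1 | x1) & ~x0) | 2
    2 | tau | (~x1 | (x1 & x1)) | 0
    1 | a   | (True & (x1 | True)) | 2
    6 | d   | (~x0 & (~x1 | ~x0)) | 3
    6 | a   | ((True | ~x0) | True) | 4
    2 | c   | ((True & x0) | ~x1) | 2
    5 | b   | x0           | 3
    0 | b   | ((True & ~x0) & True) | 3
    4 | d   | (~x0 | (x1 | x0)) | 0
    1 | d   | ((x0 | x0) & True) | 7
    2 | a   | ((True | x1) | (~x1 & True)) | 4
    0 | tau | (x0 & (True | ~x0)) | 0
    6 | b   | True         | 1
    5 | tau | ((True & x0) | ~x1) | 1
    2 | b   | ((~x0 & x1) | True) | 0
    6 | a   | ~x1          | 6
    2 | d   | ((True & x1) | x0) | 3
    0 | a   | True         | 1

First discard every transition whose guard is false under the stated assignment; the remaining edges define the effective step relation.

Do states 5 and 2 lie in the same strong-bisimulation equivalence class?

Answer: NOT BISIMILAR

Trace:
Refine partition for ~:
  P[0] = {{0,1,2,3,4,5,6,7}}
  P[1] = {{0},{1},{2},{3},{4},{5},{6},{7}}
8 equivalence class(es) (converged in 2)
[5]={5}  [2]={2}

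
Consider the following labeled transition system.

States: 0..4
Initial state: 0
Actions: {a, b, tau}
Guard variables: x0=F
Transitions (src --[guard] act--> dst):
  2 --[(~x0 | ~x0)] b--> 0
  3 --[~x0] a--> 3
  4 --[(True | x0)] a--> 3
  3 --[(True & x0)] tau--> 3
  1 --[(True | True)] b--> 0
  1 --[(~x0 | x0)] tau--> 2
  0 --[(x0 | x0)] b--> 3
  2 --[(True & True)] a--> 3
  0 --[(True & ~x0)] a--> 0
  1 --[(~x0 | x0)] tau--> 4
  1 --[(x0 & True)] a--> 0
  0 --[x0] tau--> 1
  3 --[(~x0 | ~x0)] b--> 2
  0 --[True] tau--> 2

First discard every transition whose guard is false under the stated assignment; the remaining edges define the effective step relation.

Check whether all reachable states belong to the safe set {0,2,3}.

Answer: INVARIANT HOLDS

Analysis:
Safe = {0,2,3}
R = {0,2,3}
  0: ok
  2: ok
  3: ok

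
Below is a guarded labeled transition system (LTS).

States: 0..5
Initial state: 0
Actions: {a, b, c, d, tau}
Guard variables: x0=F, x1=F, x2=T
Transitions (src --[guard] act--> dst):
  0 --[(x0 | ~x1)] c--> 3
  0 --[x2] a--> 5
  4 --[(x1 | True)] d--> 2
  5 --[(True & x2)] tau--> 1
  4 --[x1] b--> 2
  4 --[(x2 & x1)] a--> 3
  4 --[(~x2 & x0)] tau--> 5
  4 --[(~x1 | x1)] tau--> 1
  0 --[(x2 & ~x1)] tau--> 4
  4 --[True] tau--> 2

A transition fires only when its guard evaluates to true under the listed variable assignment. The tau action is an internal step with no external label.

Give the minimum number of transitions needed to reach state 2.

Breadth-first toward 2:
  Layer 0: {0}
  Layer 1: {3,4,5}
  Layer 2: {1,2}
depth(2)=2, e.g. tau·d

Answer: 2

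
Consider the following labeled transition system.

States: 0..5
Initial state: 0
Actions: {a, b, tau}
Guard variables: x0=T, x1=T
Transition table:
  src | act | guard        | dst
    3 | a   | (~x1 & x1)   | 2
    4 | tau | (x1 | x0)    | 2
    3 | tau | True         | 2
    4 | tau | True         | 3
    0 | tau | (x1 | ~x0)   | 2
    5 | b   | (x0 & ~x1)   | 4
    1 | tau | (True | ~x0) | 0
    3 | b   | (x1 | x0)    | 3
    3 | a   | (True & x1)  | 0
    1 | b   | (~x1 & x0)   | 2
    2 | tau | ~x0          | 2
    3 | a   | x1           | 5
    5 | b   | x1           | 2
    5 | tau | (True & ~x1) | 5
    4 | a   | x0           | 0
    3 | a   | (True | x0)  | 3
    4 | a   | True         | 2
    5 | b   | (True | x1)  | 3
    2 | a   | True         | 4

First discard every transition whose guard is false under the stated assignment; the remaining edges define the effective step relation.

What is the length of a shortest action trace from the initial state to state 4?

Breadth-first toward 4:
  depth 0: {0}
  depth 1: {2}
  depth 2: {4}
4 enters at depth 2; path tau·a

Answer: 2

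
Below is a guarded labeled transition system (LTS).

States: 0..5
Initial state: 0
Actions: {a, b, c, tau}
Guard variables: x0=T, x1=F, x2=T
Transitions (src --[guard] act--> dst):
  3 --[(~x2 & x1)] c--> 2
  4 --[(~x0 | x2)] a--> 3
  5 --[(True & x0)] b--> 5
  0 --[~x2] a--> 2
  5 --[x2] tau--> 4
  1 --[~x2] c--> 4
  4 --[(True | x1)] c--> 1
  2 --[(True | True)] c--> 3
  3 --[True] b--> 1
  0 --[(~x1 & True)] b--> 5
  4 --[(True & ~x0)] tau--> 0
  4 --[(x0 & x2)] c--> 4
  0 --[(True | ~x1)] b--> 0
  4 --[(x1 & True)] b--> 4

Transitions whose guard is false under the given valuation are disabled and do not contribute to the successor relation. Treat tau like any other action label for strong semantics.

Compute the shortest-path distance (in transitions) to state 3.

Answer: 3

Analysis:
BFS to 3:
  depth 0: {0}
  depth 1: {5}
  depth 2: {4}
  depth 3: {1,3}
3 enters at depth 3; path b·tau·a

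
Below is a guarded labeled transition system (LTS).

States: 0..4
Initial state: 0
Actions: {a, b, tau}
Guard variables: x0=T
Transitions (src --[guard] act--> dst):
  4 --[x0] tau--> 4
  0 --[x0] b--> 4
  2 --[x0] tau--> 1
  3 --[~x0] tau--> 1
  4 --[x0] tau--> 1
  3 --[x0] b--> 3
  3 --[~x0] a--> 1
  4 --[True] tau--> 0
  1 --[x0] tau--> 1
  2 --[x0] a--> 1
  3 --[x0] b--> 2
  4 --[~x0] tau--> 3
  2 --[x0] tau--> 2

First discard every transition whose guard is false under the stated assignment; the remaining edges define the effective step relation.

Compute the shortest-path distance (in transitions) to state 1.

Breadth-first toward 1:
  L0 = {0}
  L1 = {4}
  L2 = {1}
1 enters at depth 2; path b·tau

Answer: 2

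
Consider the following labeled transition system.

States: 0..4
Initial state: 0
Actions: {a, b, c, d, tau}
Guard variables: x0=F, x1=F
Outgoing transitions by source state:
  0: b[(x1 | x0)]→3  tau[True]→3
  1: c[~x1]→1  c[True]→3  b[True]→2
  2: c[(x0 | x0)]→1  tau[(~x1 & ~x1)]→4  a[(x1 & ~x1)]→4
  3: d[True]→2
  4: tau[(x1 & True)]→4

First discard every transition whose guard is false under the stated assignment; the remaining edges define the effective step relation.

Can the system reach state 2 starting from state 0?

Guard filter leaves 6 enabled edge(s).
Layer 0: {0}
Layer 1: {3}  total {0,3}
Layer 2: {2}  total {0,2,3}
Layer 3: {4}  total {0,2,3,4}
Reach set: {0,2,3,4}
Path to 2: tau·d

Answer: REACHABLE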